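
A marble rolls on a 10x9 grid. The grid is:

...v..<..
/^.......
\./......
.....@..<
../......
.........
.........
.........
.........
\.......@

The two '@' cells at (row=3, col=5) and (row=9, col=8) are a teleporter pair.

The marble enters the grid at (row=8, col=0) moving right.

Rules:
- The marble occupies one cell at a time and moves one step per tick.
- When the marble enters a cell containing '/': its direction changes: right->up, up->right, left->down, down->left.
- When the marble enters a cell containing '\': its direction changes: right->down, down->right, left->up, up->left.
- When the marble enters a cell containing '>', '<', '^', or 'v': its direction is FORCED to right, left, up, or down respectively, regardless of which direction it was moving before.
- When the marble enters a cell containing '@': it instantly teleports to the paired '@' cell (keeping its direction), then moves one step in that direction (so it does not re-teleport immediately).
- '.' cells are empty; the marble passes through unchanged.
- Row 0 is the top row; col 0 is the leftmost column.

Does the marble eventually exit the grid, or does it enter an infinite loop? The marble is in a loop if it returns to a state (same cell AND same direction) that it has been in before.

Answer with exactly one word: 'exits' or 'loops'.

Answer: exits

Derivation:
Step 1: enter (8,0), '.' pass, move right to (8,1)
Step 2: enter (8,1), '.' pass, move right to (8,2)
Step 3: enter (8,2), '.' pass, move right to (8,3)
Step 4: enter (8,3), '.' pass, move right to (8,4)
Step 5: enter (8,4), '.' pass, move right to (8,5)
Step 6: enter (8,5), '.' pass, move right to (8,6)
Step 7: enter (8,6), '.' pass, move right to (8,7)
Step 8: enter (8,7), '.' pass, move right to (8,8)
Step 9: enter (8,8), '.' pass, move right to (8,9)
Step 10: at (8,9) — EXIT via right edge, pos 8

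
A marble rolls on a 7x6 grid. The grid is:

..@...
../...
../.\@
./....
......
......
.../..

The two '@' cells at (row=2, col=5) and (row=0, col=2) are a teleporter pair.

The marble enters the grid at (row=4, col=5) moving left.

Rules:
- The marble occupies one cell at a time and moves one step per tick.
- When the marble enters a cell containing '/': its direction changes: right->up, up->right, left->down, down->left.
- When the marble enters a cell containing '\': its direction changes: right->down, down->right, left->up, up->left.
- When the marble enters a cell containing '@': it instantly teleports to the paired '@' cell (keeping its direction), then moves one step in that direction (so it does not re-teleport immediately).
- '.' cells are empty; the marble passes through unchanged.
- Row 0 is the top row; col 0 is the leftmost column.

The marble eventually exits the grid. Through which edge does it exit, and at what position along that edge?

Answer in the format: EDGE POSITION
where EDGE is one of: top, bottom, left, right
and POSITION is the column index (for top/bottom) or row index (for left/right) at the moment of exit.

Step 1: enter (4,5), '.' pass, move left to (4,4)
Step 2: enter (4,4), '.' pass, move left to (4,3)
Step 3: enter (4,3), '.' pass, move left to (4,2)
Step 4: enter (4,2), '.' pass, move left to (4,1)
Step 5: enter (4,1), '.' pass, move left to (4,0)
Step 6: enter (4,0), '.' pass, move left to (4,-1)
Step 7: at (4,-1) — EXIT via left edge, pos 4

Answer: left 4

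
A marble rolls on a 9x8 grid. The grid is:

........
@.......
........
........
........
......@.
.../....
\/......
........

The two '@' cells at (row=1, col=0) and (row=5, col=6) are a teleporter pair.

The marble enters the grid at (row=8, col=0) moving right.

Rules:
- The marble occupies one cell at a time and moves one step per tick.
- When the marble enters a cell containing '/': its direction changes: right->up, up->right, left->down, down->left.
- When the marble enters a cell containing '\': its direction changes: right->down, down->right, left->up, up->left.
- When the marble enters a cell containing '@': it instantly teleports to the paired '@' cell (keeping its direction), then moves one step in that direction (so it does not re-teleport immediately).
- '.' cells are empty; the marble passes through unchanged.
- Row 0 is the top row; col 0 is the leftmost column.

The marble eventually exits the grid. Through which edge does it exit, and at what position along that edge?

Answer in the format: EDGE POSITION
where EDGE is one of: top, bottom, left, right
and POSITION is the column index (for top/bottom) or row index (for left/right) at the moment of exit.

Answer: right 8

Derivation:
Step 1: enter (8,0), '.' pass, move right to (8,1)
Step 2: enter (8,1), '.' pass, move right to (8,2)
Step 3: enter (8,2), '.' pass, move right to (8,3)
Step 4: enter (8,3), '.' pass, move right to (8,4)
Step 5: enter (8,4), '.' pass, move right to (8,5)
Step 6: enter (8,5), '.' pass, move right to (8,6)
Step 7: enter (8,6), '.' pass, move right to (8,7)
Step 8: enter (8,7), '.' pass, move right to (8,8)
Step 9: at (8,8) — EXIT via right edge, pos 8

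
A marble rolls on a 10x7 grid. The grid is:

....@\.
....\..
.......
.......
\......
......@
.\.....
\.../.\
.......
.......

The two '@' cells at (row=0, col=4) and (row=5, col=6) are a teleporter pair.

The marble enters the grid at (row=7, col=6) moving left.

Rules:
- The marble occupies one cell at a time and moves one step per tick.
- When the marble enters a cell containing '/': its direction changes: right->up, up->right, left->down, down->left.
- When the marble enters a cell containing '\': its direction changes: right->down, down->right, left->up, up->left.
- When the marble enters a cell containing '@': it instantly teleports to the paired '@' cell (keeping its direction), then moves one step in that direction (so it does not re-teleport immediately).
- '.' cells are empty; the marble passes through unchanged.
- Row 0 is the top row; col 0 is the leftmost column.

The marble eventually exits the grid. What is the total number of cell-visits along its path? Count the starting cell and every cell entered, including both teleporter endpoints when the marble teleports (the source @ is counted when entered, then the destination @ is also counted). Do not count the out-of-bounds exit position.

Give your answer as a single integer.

Step 1: enter (7,6), '\' deflects left->up, move up to (6,6)
Step 2: enter (6,6), '.' pass, move up to (5,6)
Step 3: enter (5,6), '@' teleport (5,6)->(0,4), also enter (0,4), move up to (-1,4)
Step 4: at (-1,4) — EXIT via top edge, pos 4
Path length (cell visits): 4

Answer: 4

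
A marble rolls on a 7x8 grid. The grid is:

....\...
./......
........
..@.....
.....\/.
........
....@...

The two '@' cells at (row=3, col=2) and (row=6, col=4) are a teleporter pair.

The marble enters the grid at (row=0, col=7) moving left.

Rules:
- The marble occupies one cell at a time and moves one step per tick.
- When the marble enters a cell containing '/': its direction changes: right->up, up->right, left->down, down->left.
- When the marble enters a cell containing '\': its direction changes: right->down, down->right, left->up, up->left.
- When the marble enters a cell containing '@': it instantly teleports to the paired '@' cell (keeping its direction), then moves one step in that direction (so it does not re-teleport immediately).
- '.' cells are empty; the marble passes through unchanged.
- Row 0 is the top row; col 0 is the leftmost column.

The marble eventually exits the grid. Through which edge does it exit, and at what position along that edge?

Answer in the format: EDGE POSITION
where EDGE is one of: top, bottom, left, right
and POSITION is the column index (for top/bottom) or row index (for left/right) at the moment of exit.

Step 1: enter (0,7), '.' pass, move left to (0,6)
Step 2: enter (0,6), '.' pass, move left to (0,5)
Step 3: enter (0,5), '.' pass, move left to (0,4)
Step 4: enter (0,4), '\' deflects left->up, move up to (-1,4)
Step 5: at (-1,4) — EXIT via top edge, pos 4

Answer: top 4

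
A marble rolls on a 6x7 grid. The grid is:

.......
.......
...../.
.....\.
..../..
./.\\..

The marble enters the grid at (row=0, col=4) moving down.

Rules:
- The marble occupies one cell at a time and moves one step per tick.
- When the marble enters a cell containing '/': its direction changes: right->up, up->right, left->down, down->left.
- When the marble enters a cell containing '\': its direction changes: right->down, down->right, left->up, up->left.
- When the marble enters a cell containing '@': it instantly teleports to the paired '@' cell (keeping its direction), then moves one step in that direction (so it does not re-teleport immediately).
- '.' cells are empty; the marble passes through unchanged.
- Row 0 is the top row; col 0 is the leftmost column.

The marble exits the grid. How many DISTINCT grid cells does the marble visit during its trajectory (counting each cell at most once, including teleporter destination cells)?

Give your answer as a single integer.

Step 1: enter (0,4), '.' pass, move down to (1,4)
Step 2: enter (1,4), '.' pass, move down to (2,4)
Step 3: enter (2,4), '.' pass, move down to (3,4)
Step 4: enter (3,4), '.' pass, move down to (4,4)
Step 5: enter (4,4), '/' deflects down->left, move left to (4,3)
Step 6: enter (4,3), '.' pass, move left to (4,2)
Step 7: enter (4,2), '.' pass, move left to (4,1)
Step 8: enter (4,1), '.' pass, move left to (4,0)
Step 9: enter (4,0), '.' pass, move left to (4,-1)
Step 10: at (4,-1) — EXIT via left edge, pos 4
Distinct cells visited: 9 (path length 9)

Answer: 9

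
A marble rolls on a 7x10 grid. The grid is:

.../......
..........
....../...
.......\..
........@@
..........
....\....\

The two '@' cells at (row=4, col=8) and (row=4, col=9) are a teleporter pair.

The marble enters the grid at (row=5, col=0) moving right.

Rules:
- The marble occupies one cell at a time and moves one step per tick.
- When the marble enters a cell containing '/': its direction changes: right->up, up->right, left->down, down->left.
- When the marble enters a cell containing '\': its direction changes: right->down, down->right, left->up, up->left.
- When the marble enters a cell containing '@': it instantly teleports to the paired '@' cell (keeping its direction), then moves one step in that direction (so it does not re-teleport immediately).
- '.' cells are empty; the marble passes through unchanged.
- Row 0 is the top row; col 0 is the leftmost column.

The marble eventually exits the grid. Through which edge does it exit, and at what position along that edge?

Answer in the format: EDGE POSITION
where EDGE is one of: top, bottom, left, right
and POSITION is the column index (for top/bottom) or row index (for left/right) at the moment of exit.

Answer: right 5

Derivation:
Step 1: enter (5,0), '.' pass, move right to (5,1)
Step 2: enter (5,1), '.' pass, move right to (5,2)
Step 3: enter (5,2), '.' pass, move right to (5,3)
Step 4: enter (5,3), '.' pass, move right to (5,4)
Step 5: enter (5,4), '.' pass, move right to (5,5)
Step 6: enter (5,5), '.' pass, move right to (5,6)
Step 7: enter (5,6), '.' pass, move right to (5,7)
Step 8: enter (5,7), '.' pass, move right to (5,8)
Step 9: enter (5,8), '.' pass, move right to (5,9)
Step 10: enter (5,9), '.' pass, move right to (5,10)
Step 11: at (5,10) — EXIT via right edge, pos 5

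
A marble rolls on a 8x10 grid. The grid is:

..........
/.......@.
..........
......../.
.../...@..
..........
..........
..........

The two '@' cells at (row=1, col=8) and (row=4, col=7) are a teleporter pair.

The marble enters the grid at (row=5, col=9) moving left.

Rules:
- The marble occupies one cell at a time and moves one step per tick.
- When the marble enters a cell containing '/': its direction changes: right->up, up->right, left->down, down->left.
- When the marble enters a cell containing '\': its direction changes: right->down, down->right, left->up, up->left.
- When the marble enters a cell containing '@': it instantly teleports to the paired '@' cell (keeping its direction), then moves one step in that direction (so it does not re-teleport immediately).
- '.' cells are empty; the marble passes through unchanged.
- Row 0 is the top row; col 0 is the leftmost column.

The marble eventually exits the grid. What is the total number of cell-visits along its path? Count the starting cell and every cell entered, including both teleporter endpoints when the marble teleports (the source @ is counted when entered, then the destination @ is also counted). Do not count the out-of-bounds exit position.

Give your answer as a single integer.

Answer: 10

Derivation:
Step 1: enter (5,9), '.' pass, move left to (5,8)
Step 2: enter (5,8), '.' pass, move left to (5,7)
Step 3: enter (5,7), '.' pass, move left to (5,6)
Step 4: enter (5,6), '.' pass, move left to (5,5)
Step 5: enter (5,5), '.' pass, move left to (5,4)
Step 6: enter (5,4), '.' pass, move left to (5,3)
Step 7: enter (5,3), '.' pass, move left to (5,2)
Step 8: enter (5,2), '.' pass, move left to (5,1)
Step 9: enter (5,1), '.' pass, move left to (5,0)
Step 10: enter (5,0), '.' pass, move left to (5,-1)
Step 11: at (5,-1) — EXIT via left edge, pos 5
Path length (cell visits): 10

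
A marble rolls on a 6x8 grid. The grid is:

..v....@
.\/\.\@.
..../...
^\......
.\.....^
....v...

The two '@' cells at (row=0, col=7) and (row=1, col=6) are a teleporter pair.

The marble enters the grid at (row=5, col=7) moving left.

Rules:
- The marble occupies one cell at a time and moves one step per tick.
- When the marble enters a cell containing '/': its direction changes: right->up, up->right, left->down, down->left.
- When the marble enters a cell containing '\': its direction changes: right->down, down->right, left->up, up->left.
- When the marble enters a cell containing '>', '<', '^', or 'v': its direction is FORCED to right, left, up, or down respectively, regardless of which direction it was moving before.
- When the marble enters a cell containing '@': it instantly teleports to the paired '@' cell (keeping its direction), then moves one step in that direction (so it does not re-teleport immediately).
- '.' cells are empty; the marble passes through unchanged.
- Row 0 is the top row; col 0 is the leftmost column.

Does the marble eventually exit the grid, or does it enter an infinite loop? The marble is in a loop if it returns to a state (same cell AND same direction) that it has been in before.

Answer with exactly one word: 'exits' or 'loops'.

Answer: exits

Derivation:
Step 1: enter (5,7), '.' pass, move left to (5,6)
Step 2: enter (5,6), '.' pass, move left to (5,5)
Step 3: enter (5,5), '.' pass, move left to (5,4)
Step 4: enter (5,4), 'v' forces left->down, move down to (6,4)
Step 5: at (6,4) — EXIT via bottom edge, pos 4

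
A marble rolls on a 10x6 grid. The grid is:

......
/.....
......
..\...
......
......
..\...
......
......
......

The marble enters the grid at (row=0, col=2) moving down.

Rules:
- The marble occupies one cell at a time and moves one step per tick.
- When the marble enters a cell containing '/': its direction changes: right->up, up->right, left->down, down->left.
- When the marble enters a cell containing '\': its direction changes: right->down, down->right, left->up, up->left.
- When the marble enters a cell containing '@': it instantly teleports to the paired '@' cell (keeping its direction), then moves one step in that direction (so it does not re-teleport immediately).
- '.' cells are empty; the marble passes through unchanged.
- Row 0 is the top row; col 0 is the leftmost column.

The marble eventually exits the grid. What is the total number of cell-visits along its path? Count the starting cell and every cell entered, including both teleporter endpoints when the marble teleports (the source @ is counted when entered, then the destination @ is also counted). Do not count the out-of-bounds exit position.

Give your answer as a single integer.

Answer: 7

Derivation:
Step 1: enter (0,2), '.' pass, move down to (1,2)
Step 2: enter (1,2), '.' pass, move down to (2,2)
Step 3: enter (2,2), '.' pass, move down to (3,2)
Step 4: enter (3,2), '\' deflects down->right, move right to (3,3)
Step 5: enter (3,3), '.' pass, move right to (3,4)
Step 6: enter (3,4), '.' pass, move right to (3,5)
Step 7: enter (3,5), '.' pass, move right to (3,6)
Step 8: at (3,6) — EXIT via right edge, pos 3
Path length (cell visits): 7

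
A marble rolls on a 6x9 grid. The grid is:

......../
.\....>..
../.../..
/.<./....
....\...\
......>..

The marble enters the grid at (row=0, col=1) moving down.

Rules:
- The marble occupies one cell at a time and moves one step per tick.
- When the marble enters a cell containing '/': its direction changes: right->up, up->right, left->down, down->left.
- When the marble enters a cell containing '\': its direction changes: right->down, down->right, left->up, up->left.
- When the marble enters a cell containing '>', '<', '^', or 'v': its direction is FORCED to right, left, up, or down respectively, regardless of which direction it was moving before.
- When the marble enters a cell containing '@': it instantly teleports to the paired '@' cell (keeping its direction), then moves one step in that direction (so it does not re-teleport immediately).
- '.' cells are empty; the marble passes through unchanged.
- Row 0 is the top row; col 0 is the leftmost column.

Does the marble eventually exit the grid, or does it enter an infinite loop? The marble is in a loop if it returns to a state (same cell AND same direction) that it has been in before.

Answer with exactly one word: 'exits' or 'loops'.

Step 1: enter (0,1), '.' pass, move down to (1,1)
Step 2: enter (1,1), '\' deflects down->right, move right to (1,2)
Step 3: enter (1,2), '.' pass, move right to (1,3)
Step 4: enter (1,3), '.' pass, move right to (1,4)
Step 5: enter (1,4), '.' pass, move right to (1,5)
Step 6: enter (1,5), '.' pass, move right to (1,6)
Step 7: enter (1,6), '>' forces right->right, move right to (1,7)
Step 8: enter (1,7), '.' pass, move right to (1,8)
Step 9: enter (1,8), '.' pass, move right to (1,9)
Step 10: at (1,9) — EXIT via right edge, pos 1

Answer: exits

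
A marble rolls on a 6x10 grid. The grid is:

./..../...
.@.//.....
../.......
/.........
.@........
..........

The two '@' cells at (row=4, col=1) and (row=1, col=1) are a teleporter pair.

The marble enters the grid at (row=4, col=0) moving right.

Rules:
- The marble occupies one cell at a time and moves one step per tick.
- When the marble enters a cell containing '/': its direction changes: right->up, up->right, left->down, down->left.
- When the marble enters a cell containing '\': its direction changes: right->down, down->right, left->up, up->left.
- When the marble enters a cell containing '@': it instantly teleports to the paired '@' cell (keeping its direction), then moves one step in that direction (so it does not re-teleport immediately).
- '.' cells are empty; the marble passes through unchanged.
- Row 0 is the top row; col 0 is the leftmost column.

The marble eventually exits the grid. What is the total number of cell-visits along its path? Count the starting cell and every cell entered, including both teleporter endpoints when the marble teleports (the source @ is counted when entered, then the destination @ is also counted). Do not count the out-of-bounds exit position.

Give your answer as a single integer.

Answer: 6

Derivation:
Step 1: enter (4,0), '.' pass, move right to (4,1)
Step 2: enter (4,1), '@' teleport (4,1)->(1,1), also enter (1,1), move right to (1,2)
Step 3: enter (1,2), '.' pass, move right to (1,3)
Step 4: enter (1,3), '/' deflects right->up, move up to (0,3)
Step 5: enter (0,3), '.' pass, move up to (-1,3)
Step 6: at (-1,3) — EXIT via top edge, pos 3
Path length (cell visits): 6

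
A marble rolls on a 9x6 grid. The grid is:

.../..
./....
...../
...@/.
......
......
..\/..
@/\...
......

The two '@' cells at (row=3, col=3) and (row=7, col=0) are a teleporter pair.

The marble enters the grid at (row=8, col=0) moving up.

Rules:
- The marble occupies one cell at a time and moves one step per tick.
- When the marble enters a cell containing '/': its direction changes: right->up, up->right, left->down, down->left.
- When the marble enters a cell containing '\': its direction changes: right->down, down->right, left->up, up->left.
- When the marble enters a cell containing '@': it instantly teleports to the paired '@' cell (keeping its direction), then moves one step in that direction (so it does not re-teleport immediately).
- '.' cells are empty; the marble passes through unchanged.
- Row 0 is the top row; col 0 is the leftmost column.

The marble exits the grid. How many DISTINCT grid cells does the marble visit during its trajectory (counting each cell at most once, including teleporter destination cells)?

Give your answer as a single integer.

Answer: 8

Derivation:
Step 1: enter (8,0), '.' pass, move up to (7,0)
Step 2: enter (7,0), '@' teleport (7,0)->(3,3), also enter (3,3), move up to (2,3)
Step 3: enter (2,3), '.' pass, move up to (1,3)
Step 4: enter (1,3), '.' pass, move up to (0,3)
Step 5: enter (0,3), '/' deflects up->right, move right to (0,4)
Step 6: enter (0,4), '.' pass, move right to (0,5)
Step 7: enter (0,5), '.' pass, move right to (0,6)
Step 8: at (0,6) — EXIT via right edge, pos 0
Distinct cells visited: 8 (path length 8)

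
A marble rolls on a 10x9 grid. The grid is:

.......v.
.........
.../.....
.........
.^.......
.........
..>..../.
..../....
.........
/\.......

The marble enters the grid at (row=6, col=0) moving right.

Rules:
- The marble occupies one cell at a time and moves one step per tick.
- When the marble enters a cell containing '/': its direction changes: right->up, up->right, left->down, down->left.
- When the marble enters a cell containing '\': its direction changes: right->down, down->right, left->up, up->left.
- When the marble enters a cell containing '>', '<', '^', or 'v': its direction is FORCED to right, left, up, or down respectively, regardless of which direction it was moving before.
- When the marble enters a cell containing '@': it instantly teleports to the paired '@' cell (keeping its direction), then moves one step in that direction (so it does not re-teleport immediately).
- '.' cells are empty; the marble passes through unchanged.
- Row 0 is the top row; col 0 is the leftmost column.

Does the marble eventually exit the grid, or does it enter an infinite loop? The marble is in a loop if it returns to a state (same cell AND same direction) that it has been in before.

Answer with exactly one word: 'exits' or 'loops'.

Step 1: enter (6,0), '.' pass, move right to (6,1)
Step 2: enter (6,1), '.' pass, move right to (6,2)
Step 3: enter (6,2), '>' forces right->right, move right to (6,3)
Step 4: enter (6,3), '.' pass, move right to (6,4)
Step 5: enter (6,4), '.' pass, move right to (6,5)
Step 6: enter (6,5), '.' pass, move right to (6,6)
Step 7: enter (6,6), '.' pass, move right to (6,7)
Step 8: enter (6,7), '/' deflects right->up, move up to (5,7)
Step 9: enter (5,7), '.' pass, move up to (4,7)
Step 10: enter (4,7), '.' pass, move up to (3,7)
Step 11: enter (3,7), '.' pass, move up to (2,7)
Step 12: enter (2,7), '.' pass, move up to (1,7)
Step 13: enter (1,7), '.' pass, move up to (0,7)
Step 14: enter (0,7), 'v' forces up->down, move down to (1,7)
Step 15: enter (1,7), '.' pass, move down to (2,7)
Step 16: enter (2,7), '.' pass, move down to (3,7)
Step 17: enter (3,7), '.' pass, move down to (4,7)
Step 18: enter (4,7), '.' pass, move down to (5,7)
Step 19: enter (5,7), '.' pass, move down to (6,7)
Step 20: enter (6,7), '/' deflects down->left, move left to (6,6)
Step 21: enter (6,6), '.' pass, move left to (6,5)
Step 22: enter (6,5), '.' pass, move left to (6,4)
Step 23: enter (6,4), '.' pass, move left to (6,3)
Step 24: enter (6,3), '.' pass, move left to (6,2)
Step 25: enter (6,2), '>' forces left->right, move right to (6,3)
Step 26: at (6,3) dir=right — LOOP DETECTED (seen before)

Answer: loops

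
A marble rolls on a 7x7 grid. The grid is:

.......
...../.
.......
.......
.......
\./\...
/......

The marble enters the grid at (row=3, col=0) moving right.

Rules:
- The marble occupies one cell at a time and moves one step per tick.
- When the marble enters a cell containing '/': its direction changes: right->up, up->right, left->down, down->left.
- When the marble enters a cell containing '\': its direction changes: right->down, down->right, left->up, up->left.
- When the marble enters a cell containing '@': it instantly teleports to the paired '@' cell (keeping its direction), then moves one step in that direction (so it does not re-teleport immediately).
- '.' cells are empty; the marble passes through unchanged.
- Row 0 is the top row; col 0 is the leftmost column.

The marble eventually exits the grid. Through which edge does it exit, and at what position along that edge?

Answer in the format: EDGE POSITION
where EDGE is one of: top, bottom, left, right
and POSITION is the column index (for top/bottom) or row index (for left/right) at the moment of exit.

Answer: right 3

Derivation:
Step 1: enter (3,0), '.' pass, move right to (3,1)
Step 2: enter (3,1), '.' pass, move right to (3,2)
Step 3: enter (3,2), '.' pass, move right to (3,3)
Step 4: enter (3,3), '.' pass, move right to (3,4)
Step 5: enter (3,4), '.' pass, move right to (3,5)
Step 6: enter (3,5), '.' pass, move right to (3,6)
Step 7: enter (3,6), '.' pass, move right to (3,7)
Step 8: at (3,7) — EXIT via right edge, pos 3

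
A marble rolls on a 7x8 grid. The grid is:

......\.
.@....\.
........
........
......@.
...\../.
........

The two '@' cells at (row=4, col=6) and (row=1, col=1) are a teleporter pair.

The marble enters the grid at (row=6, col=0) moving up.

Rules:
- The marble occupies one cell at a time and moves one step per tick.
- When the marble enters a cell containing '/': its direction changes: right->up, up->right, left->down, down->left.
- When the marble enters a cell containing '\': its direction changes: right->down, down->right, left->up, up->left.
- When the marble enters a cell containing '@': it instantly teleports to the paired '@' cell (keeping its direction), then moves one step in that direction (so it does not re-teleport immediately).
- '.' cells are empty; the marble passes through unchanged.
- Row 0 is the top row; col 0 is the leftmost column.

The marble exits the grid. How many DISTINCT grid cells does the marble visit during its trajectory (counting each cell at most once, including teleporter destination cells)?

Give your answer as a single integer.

Answer: 7

Derivation:
Step 1: enter (6,0), '.' pass, move up to (5,0)
Step 2: enter (5,0), '.' pass, move up to (4,0)
Step 3: enter (4,0), '.' pass, move up to (3,0)
Step 4: enter (3,0), '.' pass, move up to (2,0)
Step 5: enter (2,0), '.' pass, move up to (1,0)
Step 6: enter (1,0), '.' pass, move up to (0,0)
Step 7: enter (0,0), '.' pass, move up to (-1,0)
Step 8: at (-1,0) — EXIT via top edge, pos 0
Distinct cells visited: 7 (path length 7)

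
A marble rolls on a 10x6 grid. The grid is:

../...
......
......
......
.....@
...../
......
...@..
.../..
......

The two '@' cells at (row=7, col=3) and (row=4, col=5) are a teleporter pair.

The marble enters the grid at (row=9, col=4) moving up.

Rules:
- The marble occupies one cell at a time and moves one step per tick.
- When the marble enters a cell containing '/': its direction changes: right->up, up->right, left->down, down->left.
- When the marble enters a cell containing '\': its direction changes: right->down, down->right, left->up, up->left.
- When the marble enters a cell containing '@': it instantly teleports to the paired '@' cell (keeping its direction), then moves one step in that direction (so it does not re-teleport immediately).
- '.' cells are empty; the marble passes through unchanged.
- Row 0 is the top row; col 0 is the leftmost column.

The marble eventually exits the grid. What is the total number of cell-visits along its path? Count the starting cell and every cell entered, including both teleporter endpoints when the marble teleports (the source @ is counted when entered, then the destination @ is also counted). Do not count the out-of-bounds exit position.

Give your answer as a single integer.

Step 1: enter (9,4), '.' pass, move up to (8,4)
Step 2: enter (8,4), '.' pass, move up to (7,4)
Step 3: enter (7,4), '.' pass, move up to (6,4)
Step 4: enter (6,4), '.' pass, move up to (5,4)
Step 5: enter (5,4), '.' pass, move up to (4,4)
Step 6: enter (4,4), '.' pass, move up to (3,4)
Step 7: enter (3,4), '.' pass, move up to (2,4)
Step 8: enter (2,4), '.' pass, move up to (1,4)
Step 9: enter (1,4), '.' pass, move up to (0,4)
Step 10: enter (0,4), '.' pass, move up to (-1,4)
Step 11: at (-1,4) — EXIT via top edge, pos 4
Path length (cell visits): 10

Answer: 10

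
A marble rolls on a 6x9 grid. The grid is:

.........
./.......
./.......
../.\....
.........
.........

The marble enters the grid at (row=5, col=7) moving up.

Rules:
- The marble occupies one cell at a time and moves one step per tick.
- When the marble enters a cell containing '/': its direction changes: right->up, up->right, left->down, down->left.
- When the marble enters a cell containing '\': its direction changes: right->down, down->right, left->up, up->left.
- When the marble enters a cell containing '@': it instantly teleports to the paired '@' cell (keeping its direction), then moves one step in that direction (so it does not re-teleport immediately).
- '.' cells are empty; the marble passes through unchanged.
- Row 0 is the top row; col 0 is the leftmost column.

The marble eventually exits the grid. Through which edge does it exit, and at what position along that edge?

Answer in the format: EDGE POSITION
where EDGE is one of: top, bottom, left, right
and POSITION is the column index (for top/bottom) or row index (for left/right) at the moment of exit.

Answer: top 7

Derivation:
Step 1: enter (5,7), '.' pass, move up to (4,7)
Step 2: enter (4,7), '.' pass, move up to (3,7)
Step 3: enter (3,7), '.' pass, move up to (2,7)
Step 4: enter (2,7), '.' pass, move up to (1,7)
Step 5: enter (1,7), '.' pass, move up to (0,7)
Step 6: enter (0,7), '.' pass, move up to (-1,7)
Step 7: at (-1,7) — EXIT via top edge, pos 7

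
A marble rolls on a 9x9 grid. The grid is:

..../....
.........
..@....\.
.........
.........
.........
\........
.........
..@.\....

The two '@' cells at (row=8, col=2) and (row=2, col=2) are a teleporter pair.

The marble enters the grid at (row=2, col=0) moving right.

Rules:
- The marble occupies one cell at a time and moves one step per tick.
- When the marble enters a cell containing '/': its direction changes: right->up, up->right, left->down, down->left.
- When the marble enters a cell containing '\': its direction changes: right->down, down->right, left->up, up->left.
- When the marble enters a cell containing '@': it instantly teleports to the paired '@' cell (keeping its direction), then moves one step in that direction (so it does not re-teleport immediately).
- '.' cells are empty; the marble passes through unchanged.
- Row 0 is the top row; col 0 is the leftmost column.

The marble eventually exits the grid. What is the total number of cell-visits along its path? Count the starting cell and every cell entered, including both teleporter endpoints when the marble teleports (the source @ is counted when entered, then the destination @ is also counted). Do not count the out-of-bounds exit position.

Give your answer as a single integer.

Step 1: enter (2,0), '.' pass, move right to (2,1)
Step 2: enter (2,1), '.' pass, move right to (2,2)
Step 3: enter (2,2), '@' teleport (2,2)->(8,2), also enter (8,2), move right to (8,3)
Step 4: enter (8,3), '.' pass, move right to (8,4)
Step 5: enter (8,4), '\' deflects right->down, move down to (9,4)
Step 6: at (9,4) — EXIT via bottom edge, pos 4
Path length (cell visits): 6

Answer: 6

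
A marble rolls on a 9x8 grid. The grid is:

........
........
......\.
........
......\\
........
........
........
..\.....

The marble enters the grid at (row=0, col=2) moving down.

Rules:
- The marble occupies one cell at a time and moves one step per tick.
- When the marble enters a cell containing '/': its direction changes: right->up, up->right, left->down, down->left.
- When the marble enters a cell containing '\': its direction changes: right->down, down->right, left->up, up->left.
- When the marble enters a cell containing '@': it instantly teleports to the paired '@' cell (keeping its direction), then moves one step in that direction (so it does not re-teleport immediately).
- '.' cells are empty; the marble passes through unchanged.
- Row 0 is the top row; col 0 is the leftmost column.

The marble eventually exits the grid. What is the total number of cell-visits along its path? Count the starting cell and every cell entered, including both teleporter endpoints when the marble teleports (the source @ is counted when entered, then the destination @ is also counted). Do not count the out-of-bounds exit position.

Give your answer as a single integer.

Answer: 14

Derivation:
Step 1: enter (0,2), '.' pass, move down to (1,2)
Step 2: enter (1,2), '.' pass, move down to (2,2)
Step 3: enter (2,2), '.' pass, move down to (3,2)
Step 4: enter (3,2), '.' pass, move down to (4,2)
Step 5: enter (4,2), '.' pass, move down to (5,2)
Step 6: enter (5,2), '.' pass, move down to (6,2)
Step 7: enter (6,2), '.' pass, move down to (7,2)
Step 8: enter (7,2), '.' pass, move down to (8,2)
Step 9: enter (8,2), '\' deflects down->right, move right to (8,3)
Step 10: enter (8,3), '.' pass, move right to (8,4)
Step 11: enter (8,4), '.' pass, move right to (8,5)
Step 12: enter (8,5), '.' pass, move right to (8,6)
Step 13: enter (8,6), '.' pass, move right to (8,7)
Step 14: enter (8,7), '.' pass, move right to (8,8)
Step 15: at (8,8) — EXIT via right edge, pos 8
Path length (cell visits): 14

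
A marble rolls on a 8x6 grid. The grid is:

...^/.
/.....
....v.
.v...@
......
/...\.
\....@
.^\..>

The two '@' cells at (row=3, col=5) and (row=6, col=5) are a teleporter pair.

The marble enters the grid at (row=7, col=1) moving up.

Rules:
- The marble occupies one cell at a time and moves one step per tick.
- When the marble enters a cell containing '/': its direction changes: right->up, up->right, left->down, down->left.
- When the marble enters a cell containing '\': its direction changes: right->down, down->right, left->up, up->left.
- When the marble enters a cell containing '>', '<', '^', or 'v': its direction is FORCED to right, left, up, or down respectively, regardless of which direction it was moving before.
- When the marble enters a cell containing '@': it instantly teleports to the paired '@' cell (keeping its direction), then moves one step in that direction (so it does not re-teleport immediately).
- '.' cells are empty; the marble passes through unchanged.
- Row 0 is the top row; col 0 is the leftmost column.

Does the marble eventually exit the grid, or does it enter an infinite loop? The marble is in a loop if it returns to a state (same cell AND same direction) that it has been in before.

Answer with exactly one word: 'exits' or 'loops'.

Answer: loops

Derivation:
Step 1: enter (7,1), '^' forces up->up, move up to (6,1)
Step 2: enter (6,1), '.' pass, move up to (5,1)
Step 3: enter (5,1), '.' pass, move up to (4,1)
Step 4: enter (4,1), '.' pass, move up to (3,1)
Step 5: enter (3,1), 'v' forces up->down, move down to (4,1)
Step 6: enter (4,1), '.' pass, move down to (5,1)
Step 7: enter (5,1), '.' pass, move down to (6,1)
Step 8: enter (6,1), '.' pass, move down to (7,1)
Step 9: enter (7,1), '^' forces down->up, move up to (6,1)
Step 10: at (6,1) dir=up — LOOP DETECTED (seen before)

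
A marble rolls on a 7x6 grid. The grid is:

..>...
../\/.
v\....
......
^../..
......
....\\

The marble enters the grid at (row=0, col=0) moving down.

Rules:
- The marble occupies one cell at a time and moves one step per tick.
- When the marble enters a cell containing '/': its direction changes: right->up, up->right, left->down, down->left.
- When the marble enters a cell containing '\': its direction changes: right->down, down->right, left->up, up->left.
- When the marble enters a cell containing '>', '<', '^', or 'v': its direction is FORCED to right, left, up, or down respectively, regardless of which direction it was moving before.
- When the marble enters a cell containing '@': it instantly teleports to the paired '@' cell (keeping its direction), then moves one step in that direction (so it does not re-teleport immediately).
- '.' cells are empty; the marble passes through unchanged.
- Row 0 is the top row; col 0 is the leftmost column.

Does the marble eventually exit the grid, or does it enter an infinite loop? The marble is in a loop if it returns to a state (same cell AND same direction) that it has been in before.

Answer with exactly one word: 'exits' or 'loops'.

Step 1: enter (0,0), '.' pass, move down to (1,0)
Step 2: enter (1,0), '.' pass, move down to (2,0)
Step 3: enter (2,0), 'v' forces down->down, move down to (3,0)
Step 4: enter (3,0), '.' pass, move down to (4,0)
Step 5: enter (4,0), '^' forces down->up, move up to (3,0)
Step 6: enter (3,0), '.' pass, move up to (2,0)
Step 7: enter (2,0), 'v' forces up->down, move down to (3,0)
Step 8: at (3,0) dir=down — LOOP DETECTED (seen before)

Answer: loops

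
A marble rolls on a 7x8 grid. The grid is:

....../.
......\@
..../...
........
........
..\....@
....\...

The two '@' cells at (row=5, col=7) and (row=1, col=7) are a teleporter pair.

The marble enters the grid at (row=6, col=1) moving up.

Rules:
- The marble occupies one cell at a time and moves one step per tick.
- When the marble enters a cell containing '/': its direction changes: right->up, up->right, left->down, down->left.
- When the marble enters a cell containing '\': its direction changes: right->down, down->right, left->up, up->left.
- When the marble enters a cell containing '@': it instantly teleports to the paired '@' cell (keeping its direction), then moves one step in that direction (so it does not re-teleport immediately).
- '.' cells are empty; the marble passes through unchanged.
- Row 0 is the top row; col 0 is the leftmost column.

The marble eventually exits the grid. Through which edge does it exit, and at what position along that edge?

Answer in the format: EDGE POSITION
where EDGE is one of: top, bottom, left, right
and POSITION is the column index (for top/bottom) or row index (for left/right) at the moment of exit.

Step 1: enter (6,1), '.' pass, move up to (5,1)
Step 2: enter (5,1), '.' pass, move up to (4,1)
Step 3: enter (4,1), '.' pass, move up to (3,1)
Step 4: enter (3,1), '.' pass, move up to (2,1)
Step 5: enter (2,1), '.' pass, move up to (1,1)
Step 6: enter (1,1), '.' pass, move up to (0,1)
Step 7: enter (0,1), '.' pass, move up to (-1,1)
Step 8: at (-1,1) — EXIT via top edge, pos 1

Answer: top 1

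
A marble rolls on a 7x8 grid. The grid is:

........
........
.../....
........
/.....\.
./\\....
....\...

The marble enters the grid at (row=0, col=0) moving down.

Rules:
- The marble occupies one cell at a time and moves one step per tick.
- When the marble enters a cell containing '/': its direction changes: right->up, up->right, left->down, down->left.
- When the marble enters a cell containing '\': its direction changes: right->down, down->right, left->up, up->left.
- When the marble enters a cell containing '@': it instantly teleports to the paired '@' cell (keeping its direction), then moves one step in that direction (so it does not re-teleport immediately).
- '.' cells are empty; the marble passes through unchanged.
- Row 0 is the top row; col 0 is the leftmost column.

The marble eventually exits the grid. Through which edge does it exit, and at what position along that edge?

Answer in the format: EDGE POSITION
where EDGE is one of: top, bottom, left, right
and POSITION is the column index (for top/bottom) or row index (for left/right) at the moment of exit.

Step 1: enter (0,0), '.' pass, move down to (1,0)
Step 2: enter (1,0), '.' pass, move down to (2,0)
Step 3: enter (2,0), '.' pass, move down to (3,0)
Step 4: enter (3,0), '.' pass, move down to (4,0)
Step 5: enter (4,0), '/' deflects down->left, move left to (4,-1)
Step 6: at (4,-1) — EXIT via left edge, pos 4

Answer: left 4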